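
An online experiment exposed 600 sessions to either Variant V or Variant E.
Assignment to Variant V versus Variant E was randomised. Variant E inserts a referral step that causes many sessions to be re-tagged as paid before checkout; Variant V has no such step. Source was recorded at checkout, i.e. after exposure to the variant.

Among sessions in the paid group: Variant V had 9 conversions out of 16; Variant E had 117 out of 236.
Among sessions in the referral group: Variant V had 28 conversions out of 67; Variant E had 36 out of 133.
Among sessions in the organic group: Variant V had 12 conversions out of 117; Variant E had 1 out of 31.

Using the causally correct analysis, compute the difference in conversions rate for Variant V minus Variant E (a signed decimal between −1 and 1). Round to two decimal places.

The distribution of traffic source is itself part of what the variant does — it is an intermediate outcome. Holding it fixed would remove that part of the effect; the total effect is the pooled difference.
The causal difference is the pooled difference: 0.245 − 0.385 = -0.140.

-0.14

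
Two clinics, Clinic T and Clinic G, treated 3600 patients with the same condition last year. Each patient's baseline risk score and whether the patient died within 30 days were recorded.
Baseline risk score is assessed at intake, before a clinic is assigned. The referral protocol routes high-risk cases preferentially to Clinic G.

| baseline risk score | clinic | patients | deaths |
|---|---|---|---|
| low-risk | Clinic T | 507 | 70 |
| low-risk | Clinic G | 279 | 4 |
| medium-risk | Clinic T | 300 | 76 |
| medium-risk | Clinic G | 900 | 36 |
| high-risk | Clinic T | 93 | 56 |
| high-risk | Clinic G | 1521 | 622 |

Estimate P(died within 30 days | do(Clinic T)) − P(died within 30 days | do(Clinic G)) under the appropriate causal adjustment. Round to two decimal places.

+0.18

Nothing the clinic does changes baseline risk score; the imbalance is an allocation artefact. With baseline risk score also predicting the outcome, the pooled figure is confounded, and the within-stratum comparison is the causal one.
Adjusting over the population distribution of baseline risk score: 0.218·(0.138−0.014) + 0.333·(0.253−0.040) + 0.448·(0.602−0.409) = +0.185.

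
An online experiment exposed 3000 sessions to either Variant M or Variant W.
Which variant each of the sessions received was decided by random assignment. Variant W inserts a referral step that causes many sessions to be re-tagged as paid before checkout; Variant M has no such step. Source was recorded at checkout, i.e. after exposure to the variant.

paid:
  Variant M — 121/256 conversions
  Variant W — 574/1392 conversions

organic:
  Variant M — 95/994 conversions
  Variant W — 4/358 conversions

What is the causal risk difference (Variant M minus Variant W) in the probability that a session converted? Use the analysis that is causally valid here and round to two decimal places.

Traffic source here is a post-treatment variable shaped by the variant; conditioning on it would introduce bias rather than remove it. The overall comparison is the causal one.
The causal difference is the pooled difference: 0.173 − 0.330 = -0.157.

-0.16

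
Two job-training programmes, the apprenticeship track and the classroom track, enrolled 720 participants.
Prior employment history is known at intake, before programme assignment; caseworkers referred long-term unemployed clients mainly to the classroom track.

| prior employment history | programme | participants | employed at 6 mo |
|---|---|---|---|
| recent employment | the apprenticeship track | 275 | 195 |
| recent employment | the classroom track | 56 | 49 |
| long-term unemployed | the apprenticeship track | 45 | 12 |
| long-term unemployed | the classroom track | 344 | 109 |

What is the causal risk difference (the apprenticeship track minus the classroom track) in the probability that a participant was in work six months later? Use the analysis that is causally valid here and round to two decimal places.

Prior employment history differs across programmes for reasons unrelated to any effect of the programme itself, and it separately predicts the outcome — a classic confounder. We must compare within prior employment history levels.
Adjusting over the population distribution of prior employment history: 0.460·(0.709−0.875) + 0.540·(0.267−0.317) = -0.103.

-0.10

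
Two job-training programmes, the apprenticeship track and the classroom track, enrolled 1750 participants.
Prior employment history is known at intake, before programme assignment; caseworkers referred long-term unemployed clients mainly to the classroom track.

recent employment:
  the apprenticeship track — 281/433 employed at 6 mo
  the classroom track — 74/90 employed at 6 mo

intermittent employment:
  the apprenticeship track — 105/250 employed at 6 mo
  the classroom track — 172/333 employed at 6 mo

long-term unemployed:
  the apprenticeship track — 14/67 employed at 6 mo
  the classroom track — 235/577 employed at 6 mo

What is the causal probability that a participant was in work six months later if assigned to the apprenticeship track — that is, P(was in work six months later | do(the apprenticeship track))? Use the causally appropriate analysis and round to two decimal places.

Within every prior employment history level the classroom track has the higher rate, yet pooled the apprenticeship track does — Simpson's reversal.
Since prior employment history is a pre-existing factor (not a product of the programme) and it affects the outcome on its own, it is a confounder. The stratified rates, not the pooled rate, identify the causal effect.
Standardising the apprenticeship track to the population prior employment history mix: 0.299·281/433 + 0.333·105/250 + 0.368·14/67 = 0.411.

0.41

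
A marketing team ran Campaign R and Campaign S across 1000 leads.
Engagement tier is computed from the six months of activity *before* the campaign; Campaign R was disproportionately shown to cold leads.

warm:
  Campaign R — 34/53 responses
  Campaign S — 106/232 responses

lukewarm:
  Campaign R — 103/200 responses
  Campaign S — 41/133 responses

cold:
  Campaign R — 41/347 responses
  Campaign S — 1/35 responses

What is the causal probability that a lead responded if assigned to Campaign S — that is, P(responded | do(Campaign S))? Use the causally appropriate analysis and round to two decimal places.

Nothing the campaign does changes engagement tier; the imbalance is an allocation artefact. With engagement tier also predicting the outcome, the pooled figure is confounded, and the within-stratum comparison is the causal one.
Standardising Campaign S to the population engagement tier mix: 0.285·106/232 + 0.333·41/133 + 0.382·1/35 = 0.244.

0.24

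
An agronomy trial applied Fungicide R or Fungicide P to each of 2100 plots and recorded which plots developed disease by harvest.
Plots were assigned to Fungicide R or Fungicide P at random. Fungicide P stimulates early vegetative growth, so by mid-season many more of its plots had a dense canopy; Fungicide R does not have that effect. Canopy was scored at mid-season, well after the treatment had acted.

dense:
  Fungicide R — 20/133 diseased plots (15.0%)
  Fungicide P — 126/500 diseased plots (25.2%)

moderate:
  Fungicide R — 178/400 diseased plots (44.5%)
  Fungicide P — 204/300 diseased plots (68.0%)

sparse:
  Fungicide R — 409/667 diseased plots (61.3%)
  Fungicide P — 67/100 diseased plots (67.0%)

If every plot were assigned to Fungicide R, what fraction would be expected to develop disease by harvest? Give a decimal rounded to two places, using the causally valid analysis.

Within every mid-season canopy level Fungicide R has the lower rate, yet pooled Fungicide P does — Simpson's reversal.
Because the fungicide influences mid-season canopy, mid-season canopy is a post-treatment mediator, not a confounder. Stratifying on it would bias the estimate; the causal effect is the crude pooled difference.
So P(outcome | do(Fungicide R)) is just the pooled rate for Fungicide R: 607/1200 = 0.506.

0.51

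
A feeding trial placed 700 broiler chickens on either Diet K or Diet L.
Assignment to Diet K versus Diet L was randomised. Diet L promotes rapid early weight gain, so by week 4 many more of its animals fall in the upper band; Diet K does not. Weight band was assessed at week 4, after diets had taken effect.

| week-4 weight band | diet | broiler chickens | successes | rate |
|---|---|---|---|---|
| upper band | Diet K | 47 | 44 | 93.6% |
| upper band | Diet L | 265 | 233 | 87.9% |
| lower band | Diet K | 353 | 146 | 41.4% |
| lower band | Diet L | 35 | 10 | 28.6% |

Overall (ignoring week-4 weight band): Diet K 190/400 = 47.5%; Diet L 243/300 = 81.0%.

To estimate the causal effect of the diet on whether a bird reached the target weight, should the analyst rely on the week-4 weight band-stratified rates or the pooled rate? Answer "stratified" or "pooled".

pooled

The distribution of week-4 weight band is itself part of what the diet does — it is an intermediate outcome. Holding it fixed would remove that part of the effect; the total effect is the pooled difference.
Pooled: Diet K 47.5% vs Diet L 81.0%; Diet L is higher overall.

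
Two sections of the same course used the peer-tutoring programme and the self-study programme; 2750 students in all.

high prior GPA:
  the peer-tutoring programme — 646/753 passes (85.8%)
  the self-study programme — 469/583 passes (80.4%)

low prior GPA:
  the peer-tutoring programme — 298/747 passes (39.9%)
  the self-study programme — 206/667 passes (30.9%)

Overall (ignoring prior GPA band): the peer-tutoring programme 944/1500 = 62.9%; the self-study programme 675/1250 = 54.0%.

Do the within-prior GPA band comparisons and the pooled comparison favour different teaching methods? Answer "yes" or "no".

no

Within each prior GPA band level (high prior GPA 85.8% vs 80.4%; low prior GPA 39.9% vs 30.9%), the peer-tutoring programme has the higher rate every time. Pooled: 62.9% vs 54.0% — the peer-tutoring programme has the higher rate overall. They agree.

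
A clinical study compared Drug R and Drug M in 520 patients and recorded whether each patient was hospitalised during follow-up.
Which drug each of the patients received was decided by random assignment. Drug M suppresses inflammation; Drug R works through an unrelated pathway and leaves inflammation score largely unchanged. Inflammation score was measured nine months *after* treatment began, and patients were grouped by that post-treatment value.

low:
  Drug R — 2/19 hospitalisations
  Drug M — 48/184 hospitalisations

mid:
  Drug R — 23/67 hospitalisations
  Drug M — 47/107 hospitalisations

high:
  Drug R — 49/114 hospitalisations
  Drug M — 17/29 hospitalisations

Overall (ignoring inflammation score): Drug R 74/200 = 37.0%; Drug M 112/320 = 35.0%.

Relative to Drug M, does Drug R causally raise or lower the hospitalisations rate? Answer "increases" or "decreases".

Inflammation score is recorded after the drug and is itself shifted by it — it sits on the causal path from drug to outcome. Conditioning on a mediator would strip out part of the effect we want; the pooled comparison gives the total causal effect.
Pooled: Drug R 37.0% vs Drug M 35.0%; Drug M is lower overall.

increases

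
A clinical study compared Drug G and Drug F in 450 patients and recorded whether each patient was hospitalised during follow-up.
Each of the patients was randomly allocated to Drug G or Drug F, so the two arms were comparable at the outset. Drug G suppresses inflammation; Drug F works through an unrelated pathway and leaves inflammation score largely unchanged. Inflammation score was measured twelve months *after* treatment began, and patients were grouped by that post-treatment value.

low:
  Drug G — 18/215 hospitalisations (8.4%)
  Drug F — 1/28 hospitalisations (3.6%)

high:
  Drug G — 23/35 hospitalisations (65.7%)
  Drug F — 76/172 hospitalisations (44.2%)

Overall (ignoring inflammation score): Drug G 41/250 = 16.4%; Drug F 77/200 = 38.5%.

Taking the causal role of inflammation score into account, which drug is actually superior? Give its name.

Inflammation score here is a post-treatment variable shaped by the drug; conditioning on it would introduce bias rather than remove it. The overall comparison is the causal one.
Pooled: Drug G 16.4% vs Drug F 38.5%; Drug G is lower overall.

Drug G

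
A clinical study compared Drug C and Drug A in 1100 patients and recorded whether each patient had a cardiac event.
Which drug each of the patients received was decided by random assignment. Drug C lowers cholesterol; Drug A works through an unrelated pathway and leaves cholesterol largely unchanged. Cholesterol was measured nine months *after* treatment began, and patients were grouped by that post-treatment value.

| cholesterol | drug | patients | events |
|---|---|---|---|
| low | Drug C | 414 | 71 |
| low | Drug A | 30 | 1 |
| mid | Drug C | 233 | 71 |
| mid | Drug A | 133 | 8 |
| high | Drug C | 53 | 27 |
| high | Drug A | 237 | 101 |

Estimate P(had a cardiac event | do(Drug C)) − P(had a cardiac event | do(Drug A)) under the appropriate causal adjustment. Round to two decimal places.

-0.03

Stratifying would compare drugs among patients the drugs themselves sorted into cholesterol groups — a form of selection on an intermediate. The unconditioned pooled rates give the total causal effect.
The causal difference is the pooled difference: 0.241 − 0.275 = -0.034.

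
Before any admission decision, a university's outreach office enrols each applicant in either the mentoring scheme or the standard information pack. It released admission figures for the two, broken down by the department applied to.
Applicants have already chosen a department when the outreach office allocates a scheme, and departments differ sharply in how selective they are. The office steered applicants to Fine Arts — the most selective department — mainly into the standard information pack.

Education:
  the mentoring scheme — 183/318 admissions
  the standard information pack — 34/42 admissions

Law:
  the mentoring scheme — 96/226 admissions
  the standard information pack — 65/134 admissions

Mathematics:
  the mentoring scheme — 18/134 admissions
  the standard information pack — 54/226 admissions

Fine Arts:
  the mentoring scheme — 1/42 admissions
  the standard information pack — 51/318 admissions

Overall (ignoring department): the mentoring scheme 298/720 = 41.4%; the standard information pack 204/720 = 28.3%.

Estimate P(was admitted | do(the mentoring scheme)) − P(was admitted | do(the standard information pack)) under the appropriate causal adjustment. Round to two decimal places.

the standard information pack is higher inside every department stratum but the mentoring scheme is higher in aggregate. Whether to stratify depends on how department relates to the outreach scheme.
The imbalance in department arose from how applicants were allocated, not from anything the outreach scheme did; and department independently affects the outcome. The pooled gap is confounded — condition on department.
Adjusting over the population distribution of department: 0.250·(0.575−0.810) + 0.250·(0.425−0.485) + 0.250·(0.134−0.239) + 0.250·(0.024−0.160) = -0.134.

-0.13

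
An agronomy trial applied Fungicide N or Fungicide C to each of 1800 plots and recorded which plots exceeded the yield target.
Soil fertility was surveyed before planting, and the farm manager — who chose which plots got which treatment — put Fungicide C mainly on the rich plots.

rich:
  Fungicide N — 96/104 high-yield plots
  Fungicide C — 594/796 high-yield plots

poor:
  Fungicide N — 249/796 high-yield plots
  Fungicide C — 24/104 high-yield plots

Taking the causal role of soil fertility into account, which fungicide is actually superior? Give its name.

Fungicide N

Nothing the fungicide does changes soil fertility; the imbalance is an allocation artefact. With soil fertility also predicting the outcome, the pooled figure is confounded, and the within-stratum comparison is the causal one.
Within each level — rich: 92.3% vs 74.6%; poor: 31.3% vs 23.1% — Fungicide N is higher every time.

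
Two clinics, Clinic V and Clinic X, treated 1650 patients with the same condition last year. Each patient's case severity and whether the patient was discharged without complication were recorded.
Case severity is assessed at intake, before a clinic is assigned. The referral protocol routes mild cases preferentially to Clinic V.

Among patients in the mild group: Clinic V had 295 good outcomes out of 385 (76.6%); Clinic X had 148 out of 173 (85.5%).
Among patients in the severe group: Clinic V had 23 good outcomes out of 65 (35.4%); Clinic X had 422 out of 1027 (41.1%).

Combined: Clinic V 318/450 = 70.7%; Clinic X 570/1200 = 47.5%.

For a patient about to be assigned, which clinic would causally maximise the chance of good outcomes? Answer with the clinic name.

The imbalance in case severity arose from how patients were allocated, not from anything the clinic did; and case severity independently affects the outcome. The pooled gap is confounded — condition on case severity.
Within each level — mild: 76.6% vs 85.5%; severe: 35.4% vs 41.1% — Clinic X is higher every time.

Clinic X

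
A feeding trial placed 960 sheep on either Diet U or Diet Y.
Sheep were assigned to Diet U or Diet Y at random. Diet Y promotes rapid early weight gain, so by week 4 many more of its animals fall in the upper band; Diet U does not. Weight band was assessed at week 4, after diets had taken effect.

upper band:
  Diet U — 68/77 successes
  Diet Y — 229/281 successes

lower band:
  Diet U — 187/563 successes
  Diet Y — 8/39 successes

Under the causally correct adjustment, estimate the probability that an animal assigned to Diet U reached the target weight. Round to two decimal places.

0.40

Week-4 weight band is recorded after the diet and is itself shifted by it — it sits on the causal path from diet to outcome. Conditioning on a mediator would strip out part of the effect we want; the pooled comparison gives the total causal effect.
So P(outcome | do(Diet U)) is just the pooled rate for Diet U: 255/640 = 0.398.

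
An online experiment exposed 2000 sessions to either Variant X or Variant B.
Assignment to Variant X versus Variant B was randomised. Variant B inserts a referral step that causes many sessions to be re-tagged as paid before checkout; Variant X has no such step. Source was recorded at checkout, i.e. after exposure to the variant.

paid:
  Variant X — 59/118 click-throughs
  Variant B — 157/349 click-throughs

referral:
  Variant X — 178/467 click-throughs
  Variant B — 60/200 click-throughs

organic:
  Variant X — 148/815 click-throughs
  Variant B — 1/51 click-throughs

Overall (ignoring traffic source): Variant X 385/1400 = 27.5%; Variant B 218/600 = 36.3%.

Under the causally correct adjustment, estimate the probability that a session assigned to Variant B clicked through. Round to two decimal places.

0.36

Stratifying would compare variants among sessions the variants themselves sorted into traffic source groups — a form of selection on an intermediate. The unconditioned pooled rates give the total causal effect.
So P(outcome | do(Variant B)) is just the pooled rate for Variant B: 218/600 = 0.363.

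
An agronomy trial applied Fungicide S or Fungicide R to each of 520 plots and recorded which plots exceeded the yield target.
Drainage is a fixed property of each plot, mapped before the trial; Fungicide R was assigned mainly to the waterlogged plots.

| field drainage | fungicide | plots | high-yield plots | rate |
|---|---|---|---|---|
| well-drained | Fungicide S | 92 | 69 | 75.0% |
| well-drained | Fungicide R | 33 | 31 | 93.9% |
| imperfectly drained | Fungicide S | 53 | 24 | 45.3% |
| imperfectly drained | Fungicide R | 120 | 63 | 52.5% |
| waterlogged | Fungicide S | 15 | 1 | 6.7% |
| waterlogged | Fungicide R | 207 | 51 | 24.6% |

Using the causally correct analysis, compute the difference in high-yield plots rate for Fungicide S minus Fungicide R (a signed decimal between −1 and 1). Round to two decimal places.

-0.15

Fungicide R is higher inside every field drainage stratum but Fungicide S is higher in aggregate. Whether to stratify depends on how field drainage relates to the fungicide.
Field drainage is set before the fungicide has any effect — it is not caused by the fungicide — and it independently drives the outcome. That makes it a confounder, so the causal comparison is within field drainage levels.
Adjusting over the population distribution of field drainage: 0.240·(0.750−0.939) + 0.333·(0.453−0.525) + 0.427·(0.067−0.246) = -0.146.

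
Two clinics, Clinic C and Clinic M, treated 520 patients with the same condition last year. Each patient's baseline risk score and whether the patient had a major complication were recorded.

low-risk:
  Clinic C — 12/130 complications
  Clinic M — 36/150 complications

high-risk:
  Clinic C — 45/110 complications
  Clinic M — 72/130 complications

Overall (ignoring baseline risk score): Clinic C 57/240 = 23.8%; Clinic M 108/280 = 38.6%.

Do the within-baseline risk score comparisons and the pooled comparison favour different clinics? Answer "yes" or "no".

no

Within each baseline risk score level (low-risk 9.2% vs 24.0%; high-risk 40.9% vs 55.4%), Clinic C has the lower rate every time. Pooled: 23.8% vs 38.6% — Clinic C has the lower rate overall. They agree.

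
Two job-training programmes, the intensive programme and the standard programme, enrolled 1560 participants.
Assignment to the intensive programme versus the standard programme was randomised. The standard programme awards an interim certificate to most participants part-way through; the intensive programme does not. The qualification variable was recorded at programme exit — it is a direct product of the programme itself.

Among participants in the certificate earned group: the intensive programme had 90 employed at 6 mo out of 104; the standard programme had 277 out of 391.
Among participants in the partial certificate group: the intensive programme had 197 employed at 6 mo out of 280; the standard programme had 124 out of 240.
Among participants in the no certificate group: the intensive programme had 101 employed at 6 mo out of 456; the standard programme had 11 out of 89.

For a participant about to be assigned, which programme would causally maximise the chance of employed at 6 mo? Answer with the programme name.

Qualification attained during the programme lies on the pathway programme → qualification attained during the programme → outcome, so adjusting for it blocks the indirect effect. For the total causal effect of programme, use the unadjusted pooled rates.
Pooled: the intensive programme 46.2% vs the standard programme 57.2%; the standard programme is higher overall.

the standard programme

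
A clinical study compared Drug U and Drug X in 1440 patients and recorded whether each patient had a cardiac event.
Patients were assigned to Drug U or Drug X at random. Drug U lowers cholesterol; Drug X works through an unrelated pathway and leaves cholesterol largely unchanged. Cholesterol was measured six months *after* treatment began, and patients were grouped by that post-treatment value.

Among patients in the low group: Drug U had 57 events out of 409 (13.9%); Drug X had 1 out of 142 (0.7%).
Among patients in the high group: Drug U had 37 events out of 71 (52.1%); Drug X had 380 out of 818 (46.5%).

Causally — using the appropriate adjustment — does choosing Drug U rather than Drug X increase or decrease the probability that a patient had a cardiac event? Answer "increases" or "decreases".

decreases

Drug X is lower inside every cholesterol stratum but Drug U is lower in aggregate. Whether to stratify depends on how cholesterol relates to the drug.
Stratifying would compare drugs among patients the drugs themselves sorted into cholesterol groups — a form of selection on an intermediate. The unconditioned pooled rates give the total causal effect.
Pooled: Drug U 19.6% vs Drug X 39.7%; Drug U is lower overall.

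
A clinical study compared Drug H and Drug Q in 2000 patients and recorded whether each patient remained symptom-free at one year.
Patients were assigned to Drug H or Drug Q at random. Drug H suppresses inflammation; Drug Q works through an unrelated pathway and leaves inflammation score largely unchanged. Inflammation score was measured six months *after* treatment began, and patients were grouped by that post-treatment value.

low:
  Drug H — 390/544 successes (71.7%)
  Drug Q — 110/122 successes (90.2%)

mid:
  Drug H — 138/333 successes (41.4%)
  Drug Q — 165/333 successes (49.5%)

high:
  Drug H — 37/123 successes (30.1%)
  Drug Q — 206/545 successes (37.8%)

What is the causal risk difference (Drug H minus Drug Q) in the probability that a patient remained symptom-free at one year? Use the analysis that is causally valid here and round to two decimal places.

Inflammation score here is a post-treatment variable shaped by the drug; conditioning on it would introduce bias rather than remove it. The overall comparison is the causal one.
The causal difference is the pooled difference: 0.565 − 0.481 = +0.084.

+0.08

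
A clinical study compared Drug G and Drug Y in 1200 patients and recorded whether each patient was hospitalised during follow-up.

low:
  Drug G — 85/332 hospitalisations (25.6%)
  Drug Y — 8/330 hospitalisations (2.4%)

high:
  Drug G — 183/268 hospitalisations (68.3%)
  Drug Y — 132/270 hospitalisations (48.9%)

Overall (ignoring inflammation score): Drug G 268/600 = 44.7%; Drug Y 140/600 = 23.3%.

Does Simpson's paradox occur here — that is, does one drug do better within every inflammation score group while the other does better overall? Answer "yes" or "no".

Within each inflammation score level (low 25.6% vs 2.4%; high 68.3% vs 48.9%), Drug Y has the lower rate every time. Pooled: 44.7% vs 23.3% — Drug Y has the lower rate overall. They agree.

no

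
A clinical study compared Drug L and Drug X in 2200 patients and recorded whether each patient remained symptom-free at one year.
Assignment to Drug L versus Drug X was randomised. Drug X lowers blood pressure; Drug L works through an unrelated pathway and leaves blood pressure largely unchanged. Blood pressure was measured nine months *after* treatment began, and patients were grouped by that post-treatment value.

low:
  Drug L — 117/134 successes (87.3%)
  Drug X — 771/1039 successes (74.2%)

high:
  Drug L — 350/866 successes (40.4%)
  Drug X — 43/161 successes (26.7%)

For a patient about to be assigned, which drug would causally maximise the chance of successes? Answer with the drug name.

Drug X

Blood pressure here is a post-treatment variable shaped by the drug; conditioning on it would introduce bias rather than remove it. The overall comparison is the causal one.
Pooled: Drug L 46.7% vs Drug X 67.8%; Drug X is higher overall.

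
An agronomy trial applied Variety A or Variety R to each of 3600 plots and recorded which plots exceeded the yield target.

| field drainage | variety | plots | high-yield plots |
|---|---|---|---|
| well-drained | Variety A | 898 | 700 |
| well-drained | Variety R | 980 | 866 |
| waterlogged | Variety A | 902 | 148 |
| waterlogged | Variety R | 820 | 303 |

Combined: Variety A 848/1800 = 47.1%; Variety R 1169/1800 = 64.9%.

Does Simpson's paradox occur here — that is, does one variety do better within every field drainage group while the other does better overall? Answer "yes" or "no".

Within each field drainage level (well-drained 78.0% vs 88.4%; waterlogged 16.4% vs 37.0%), Variety R has the higher rate every time. Pooled: 47.1% vs 64.9% — Variety R has the higher rate overall. They agree.

no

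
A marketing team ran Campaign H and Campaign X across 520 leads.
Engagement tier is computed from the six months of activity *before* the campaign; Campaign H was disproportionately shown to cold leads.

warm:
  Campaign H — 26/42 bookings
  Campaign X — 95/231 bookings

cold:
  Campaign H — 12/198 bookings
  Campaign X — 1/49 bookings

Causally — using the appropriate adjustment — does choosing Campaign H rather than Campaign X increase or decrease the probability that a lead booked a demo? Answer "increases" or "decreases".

Engagement tier is set before the campaign has any effect — it is not caused by the campaign — and it independently drives the outcome. That makes it a confounder, so the causal comparison is within engagement tier levels.
Within each level — warm: 61.9% vs 41.1%; cold: 6.1% vs 2.0% — Campaign H is higher every time.

increases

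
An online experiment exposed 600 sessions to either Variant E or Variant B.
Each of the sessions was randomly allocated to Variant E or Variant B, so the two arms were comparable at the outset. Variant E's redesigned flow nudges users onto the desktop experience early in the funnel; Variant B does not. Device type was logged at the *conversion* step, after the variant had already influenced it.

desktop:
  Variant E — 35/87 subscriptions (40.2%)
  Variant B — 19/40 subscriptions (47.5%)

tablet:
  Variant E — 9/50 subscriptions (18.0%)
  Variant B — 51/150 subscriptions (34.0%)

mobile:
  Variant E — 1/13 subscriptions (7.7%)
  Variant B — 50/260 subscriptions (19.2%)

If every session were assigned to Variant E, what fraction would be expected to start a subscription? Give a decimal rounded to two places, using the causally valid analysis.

0.30

The device type-specific comparison favours Variant B throughout, but the pooled figures favour Variant E. The question is whether to condition on device type.
Device type lies on the pathway variant → device type → outcome, so adjusting for it blocks the indirect effect. For the total causal effect of variant, use the unadjusted pooled rates.
So P(outcome | do(Variant E)) is just the pooled rate for Variant E: 45/150 = 0.300.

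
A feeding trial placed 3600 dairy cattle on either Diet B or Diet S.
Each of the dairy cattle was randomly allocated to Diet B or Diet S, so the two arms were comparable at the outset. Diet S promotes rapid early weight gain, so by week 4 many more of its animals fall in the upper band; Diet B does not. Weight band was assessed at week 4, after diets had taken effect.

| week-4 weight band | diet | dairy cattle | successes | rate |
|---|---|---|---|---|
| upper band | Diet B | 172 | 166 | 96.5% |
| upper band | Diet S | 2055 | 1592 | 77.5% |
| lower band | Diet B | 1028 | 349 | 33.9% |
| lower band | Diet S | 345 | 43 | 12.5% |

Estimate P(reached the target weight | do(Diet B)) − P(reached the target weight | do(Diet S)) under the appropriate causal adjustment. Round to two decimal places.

Week-4 weight band is recorded after the diet and is itself shifted by it — it sits on the causal path from diet to outcome. Conditioning on a mediator would strip out part of the effect we want; the pooled comparison gives the total causal effect.
The causal difference is the pooled difference: 0.429 − 0.681 = -0.252.

-0.25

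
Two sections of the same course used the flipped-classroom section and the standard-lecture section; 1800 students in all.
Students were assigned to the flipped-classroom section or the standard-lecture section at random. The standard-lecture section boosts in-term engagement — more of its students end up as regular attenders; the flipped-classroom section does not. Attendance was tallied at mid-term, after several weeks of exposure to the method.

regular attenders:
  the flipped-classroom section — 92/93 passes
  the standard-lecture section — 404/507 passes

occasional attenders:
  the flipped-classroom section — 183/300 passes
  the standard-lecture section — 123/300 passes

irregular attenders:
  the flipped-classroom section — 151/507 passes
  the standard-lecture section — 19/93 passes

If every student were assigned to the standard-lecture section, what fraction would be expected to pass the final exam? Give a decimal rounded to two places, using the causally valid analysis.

The mid-term attendance-specific comparison favours the flipped-classroom section throughout, but the pooled figures favour the standard-lecture section. The question is whether to condition on mid-term attendance.
Mid-term attendance is downstream of the teaching method. One should not condition on a consequence of treatment, so the overall rates are the right comparison.
So P(outcome | do(the standard-lecture section)) is just the pooled rate for the standard-lecture section: 546/900 = 0.607.

0.61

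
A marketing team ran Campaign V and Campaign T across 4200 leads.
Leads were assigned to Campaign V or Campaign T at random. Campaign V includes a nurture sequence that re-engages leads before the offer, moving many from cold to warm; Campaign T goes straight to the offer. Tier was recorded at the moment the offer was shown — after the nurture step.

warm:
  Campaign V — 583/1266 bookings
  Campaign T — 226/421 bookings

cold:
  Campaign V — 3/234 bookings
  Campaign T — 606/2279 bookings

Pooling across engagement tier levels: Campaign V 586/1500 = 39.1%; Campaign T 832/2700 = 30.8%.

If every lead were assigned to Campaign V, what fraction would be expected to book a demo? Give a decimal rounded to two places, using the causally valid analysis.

0.39

Within every engagement tier level Campaign T has the higher rate, yet pooled Campaign V does — Simpson's reversal.
Engagement tier lies on the pathway campaign → engagement tier → outcome, so adjusting for it blocks the indirect effect. For the total causal effect of campaign, use the unadjusted pooled rates.
So P(outcome | do(Campaign V)) is just the pooled rate for Campaign V: 586/1500 = 0.391.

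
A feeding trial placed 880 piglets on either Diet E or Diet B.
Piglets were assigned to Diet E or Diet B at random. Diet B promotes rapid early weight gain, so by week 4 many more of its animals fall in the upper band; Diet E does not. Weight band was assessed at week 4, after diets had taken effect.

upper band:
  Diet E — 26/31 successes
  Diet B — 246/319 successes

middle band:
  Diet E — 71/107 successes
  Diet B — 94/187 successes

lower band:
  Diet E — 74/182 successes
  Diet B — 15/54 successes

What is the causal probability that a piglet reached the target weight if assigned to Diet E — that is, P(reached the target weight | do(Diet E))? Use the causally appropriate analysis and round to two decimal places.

0.53

Within every week-4 weight band level Diet E has the higher rate, yet pooled Diet B does — Simpson's reversal.
The distribution of week-4 weight band is itself part of what the diet does — it is an intermediate outcome. Holding it fixed would remove that part of the effect; the total effect is the pooled difference.
So P(outcome | do(Diet E)) is just the pooled rate for Diet E: 171/320 = 0.534.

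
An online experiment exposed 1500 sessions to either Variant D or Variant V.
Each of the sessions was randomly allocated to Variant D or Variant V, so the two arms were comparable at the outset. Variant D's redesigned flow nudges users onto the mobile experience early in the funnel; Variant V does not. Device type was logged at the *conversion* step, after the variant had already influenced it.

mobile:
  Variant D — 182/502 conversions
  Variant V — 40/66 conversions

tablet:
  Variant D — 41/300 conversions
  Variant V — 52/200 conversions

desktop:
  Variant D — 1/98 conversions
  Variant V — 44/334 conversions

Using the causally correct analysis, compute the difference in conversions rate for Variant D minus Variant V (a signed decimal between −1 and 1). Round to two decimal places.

+0.02

The device type-specific comparison favours Variant V throughout, but the pooled figures favour Variant D. The question is whether to condition on device type.
Because the variant influences device type, device type is a post-treatment mediator, not a confounder. Stratifying on it would bias the estimate; the causal effect is the crude pooled difference.
The causal difference is the pooled difference: 0.249 − 0.227 = +0.022.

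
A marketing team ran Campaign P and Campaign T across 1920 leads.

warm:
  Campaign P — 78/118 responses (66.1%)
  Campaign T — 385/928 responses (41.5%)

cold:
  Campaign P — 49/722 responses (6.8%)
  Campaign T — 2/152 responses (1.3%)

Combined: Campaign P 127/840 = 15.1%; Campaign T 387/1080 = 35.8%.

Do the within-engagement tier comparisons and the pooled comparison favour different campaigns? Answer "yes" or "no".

yes

Within each engagement tier level (warm 66.1% vs 41.5%; cold 6.8% vs 1.3%), Campaign P has the higher rate every time. Pooled: 15.1% vs 35.8% — Campaign T has the higher rate overall. The two comparisons disagree.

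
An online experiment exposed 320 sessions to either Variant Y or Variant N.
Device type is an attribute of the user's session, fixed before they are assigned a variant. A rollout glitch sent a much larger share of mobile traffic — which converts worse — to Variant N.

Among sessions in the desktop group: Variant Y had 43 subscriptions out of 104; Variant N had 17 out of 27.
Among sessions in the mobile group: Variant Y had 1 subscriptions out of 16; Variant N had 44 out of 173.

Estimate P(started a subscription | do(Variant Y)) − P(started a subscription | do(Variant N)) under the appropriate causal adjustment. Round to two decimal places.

-0.20

Nothing the variant does changes device type; the imbalance is an allocation artefact. With device type also predicting the outcome, the pooled figure is confounded, and the within-stratum comparison is the causal one.
Adjusting over the population distribution of device type: 0.409·(0.413−0.630) + 0.591·(0.062−0.254) = -0.202.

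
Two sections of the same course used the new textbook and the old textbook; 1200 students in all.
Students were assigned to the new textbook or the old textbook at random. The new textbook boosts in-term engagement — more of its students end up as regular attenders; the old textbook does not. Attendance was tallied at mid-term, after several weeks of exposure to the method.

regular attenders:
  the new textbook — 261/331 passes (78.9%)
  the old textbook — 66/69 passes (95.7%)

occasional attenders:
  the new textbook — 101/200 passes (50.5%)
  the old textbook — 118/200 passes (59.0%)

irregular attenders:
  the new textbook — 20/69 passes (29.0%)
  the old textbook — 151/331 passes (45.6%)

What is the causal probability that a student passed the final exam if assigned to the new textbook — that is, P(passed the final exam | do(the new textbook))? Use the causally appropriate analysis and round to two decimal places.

0.64

The mid-term attendance-specific comparison favours the old textbook throughout, but the pooled figures favour the new textbook. The question is whether to condition on mid-term attendance.
Mid-term attendance lies on the pathway teaching method → mid-term attendance → outcome, so adjusting for it blocks the indirect effect. For the total causal effect of teaching method, use the unadjusted pooled rates.
So P(outcome | do(the new textbook)) is just the pooled rate for the new textbook: 382/600 = 0.637.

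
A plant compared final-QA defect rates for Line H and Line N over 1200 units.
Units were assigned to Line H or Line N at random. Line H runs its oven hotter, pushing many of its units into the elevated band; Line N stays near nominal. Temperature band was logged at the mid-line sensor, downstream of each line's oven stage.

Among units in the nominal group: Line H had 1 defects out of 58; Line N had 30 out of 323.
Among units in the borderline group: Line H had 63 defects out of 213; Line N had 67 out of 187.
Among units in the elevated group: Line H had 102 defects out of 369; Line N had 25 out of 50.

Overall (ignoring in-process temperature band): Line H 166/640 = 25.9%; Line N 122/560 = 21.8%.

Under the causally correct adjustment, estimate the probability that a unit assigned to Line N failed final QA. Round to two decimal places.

0.22

Stratifying would compare lines among units the lines themselves sorted into in-process temperature band groups — a form of selection on an intermediate. The unconditioned pooled rates give the total causal effect.
So P(outcome | do(Line N)) is just the pooled rate for Line N: 122/560 = 0.218.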